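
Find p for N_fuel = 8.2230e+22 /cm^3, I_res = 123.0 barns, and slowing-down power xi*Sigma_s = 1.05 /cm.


p = exp(-N * I * 1e-24 / (xi*Sigma_s))
p = exp(-8.2230e+22 * 123.0 * 1e-24 / 1.05)
p = 6.5553e-05

6.5553e-05


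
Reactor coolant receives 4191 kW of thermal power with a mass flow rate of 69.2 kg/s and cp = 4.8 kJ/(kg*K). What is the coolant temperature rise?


dT = Q / (m_dot * cp)
dT = 4191 / (69.2 * 4.8)
dT = 12.617 C

12.617


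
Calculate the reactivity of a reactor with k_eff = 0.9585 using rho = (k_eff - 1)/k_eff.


rho = (k_eff - 1) / k_eff
rho = (0.9585 - 1) / 0.9585
rho = -0.043297

-0.043297


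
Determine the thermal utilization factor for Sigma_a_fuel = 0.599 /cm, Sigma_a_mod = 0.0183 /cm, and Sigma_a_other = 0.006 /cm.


f = Sigma_a_fuel / (Sigma_a_fuel + Sigma_a_mod + Sigma_a_other)
f = 0.599 / (0.599 + 0.0183 + 0.006)
f = 0.96101

0.96101


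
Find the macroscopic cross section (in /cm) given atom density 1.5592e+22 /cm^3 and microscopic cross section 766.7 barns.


Sigma = N * sigma_barns * 1e-24
Sigma = 1.5592e+22 * 766.7 * 1e-24
Sigma = 11.954 /cm

11.954


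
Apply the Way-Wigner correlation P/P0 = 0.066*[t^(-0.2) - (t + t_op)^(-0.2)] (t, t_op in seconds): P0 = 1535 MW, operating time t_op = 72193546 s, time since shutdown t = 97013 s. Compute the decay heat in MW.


P/P0 = 0.066 * [t^(-0.2) - (t + t_op)^(-0.2)]
P/P0 = 0.066 * [97013^(-0.2) - (97013 + 72193546)^(-0.2)]
P/P0 = 0.066 * [0.1006083 - 0.02680302] = 0.004871148
P = 1535 * 0.004871148 = 7.4772 MW

7.4772


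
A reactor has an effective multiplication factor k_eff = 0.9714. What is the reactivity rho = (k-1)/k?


rho = (k_eff - 1) / k_eff
rho = (0.9714 - 1) / 0.9714
rho = -0.029442

-0.029442


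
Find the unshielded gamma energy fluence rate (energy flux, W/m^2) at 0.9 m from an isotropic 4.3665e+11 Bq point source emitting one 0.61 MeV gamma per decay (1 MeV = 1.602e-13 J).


psi = A * E * 1.602e-13 / (4*pi*r^2)
psi = 4.3665e+11 * 0.61 * 1.602e-13 / (4*pi*0.9^2)
psi = 0.0041921 W/m^2

0.0041921


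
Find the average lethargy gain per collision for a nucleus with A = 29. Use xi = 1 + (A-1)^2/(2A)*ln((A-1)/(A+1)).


xi = 1 + (A-1)^2/(2A) * ln((A-1)/(A+1))
xi = 1 + (29-1)^2/(2*29) * ln((29-1)/(29 +1))
xi = 0.067407

0.067407


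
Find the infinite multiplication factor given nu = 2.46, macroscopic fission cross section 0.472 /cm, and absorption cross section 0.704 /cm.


k_inf = nu * Sigma_f / Sigma_a
k_inf = 2.46 * 0.472 / 0.704
k_inf = 1.6493

1.6493


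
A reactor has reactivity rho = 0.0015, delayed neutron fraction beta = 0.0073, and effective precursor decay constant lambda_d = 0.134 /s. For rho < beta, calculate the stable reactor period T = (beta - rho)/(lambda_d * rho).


T = (beta - rho) / (lambda_d * rho)
T = (0.0073 - 0.0015) / (0.134 * 0.0015)
T = 28.856 s

28.856


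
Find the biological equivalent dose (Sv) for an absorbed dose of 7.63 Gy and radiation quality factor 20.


H = D * Q
H = 7.63 * 20
H = 152.60 Sv

152.60


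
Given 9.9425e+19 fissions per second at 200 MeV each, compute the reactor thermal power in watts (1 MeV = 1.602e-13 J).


P = fission_rate * E_MeV * 1.602e-13
P = 9.9425e+19 * 200 * 1.602e-13
P = 3.1856e+09 W

3.1856e+09


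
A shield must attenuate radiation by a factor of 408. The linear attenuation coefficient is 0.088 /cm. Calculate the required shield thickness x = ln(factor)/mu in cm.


x = ln(factor) / mu
x = ln(408) / 0.088
x = 68.310 cm

68.310


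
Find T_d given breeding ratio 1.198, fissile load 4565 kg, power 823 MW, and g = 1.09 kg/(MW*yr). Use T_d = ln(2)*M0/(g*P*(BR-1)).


Breeding gain G = BR - 1 = 1.198 - 1 = 0.198
Fissile production rate = g * P * G = 1.09 * 823 * 0.198 = 177.61986 kg/yr
T_d = ln(2) * M0 / (g * P * G)
T_d = ln(2) * 4565 / 177.61986 = 17.815 yr

17.815


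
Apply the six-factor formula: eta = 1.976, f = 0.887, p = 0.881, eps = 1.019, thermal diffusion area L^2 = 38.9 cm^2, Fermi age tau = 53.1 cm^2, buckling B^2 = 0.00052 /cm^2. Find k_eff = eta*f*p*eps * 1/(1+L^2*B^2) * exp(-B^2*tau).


k_inf = eta*f*p*eps = 1.976*0.887*0.881*1.019 = 1.573478
P_TNL = 1/(1 + L^2*B^2) = 1/(1 + 38.9*0.00052) = 0.9801731
P_FNL = exp(-B^2*tau) = exp(-0.00052*53.1) = 0.9727657
k_eff = k_inf * P_TNL * P_FNL = 1.573478 * 0.9801731 * 0.9727657
k_eff = 1.5003

1.5003


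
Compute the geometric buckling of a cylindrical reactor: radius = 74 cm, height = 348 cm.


B^2 = (2.405/R)^2 + (pi/H)^2
B^2 = (2.405/74)^2 + (pi/348)^2
B^2 = 0.0011377 /cm^2

0.0011377


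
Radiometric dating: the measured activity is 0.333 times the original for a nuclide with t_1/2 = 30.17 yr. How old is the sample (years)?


lambda = ln(2) / t_half = ln(2) / 30.17 = 0.02297472 /yr
t = -ln(A/A0) / lambda
t = -ln(0.333) / 0.02297472
t = 47.862 yr

47.862


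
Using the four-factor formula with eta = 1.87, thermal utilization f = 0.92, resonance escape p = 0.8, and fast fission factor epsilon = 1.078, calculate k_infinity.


k_inf = eta * f * p * epsilon
k_inf = 1.87 * 0.92 * 0.8 * 1.078
k_inf = 1.4837

1.4837


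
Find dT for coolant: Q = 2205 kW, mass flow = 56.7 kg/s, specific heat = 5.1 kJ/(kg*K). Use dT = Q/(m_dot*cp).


dT = Q / (m_dot * cp)
dT = 2205 / (56.7 * 5.1)
dT = 7.6253 C

7.6253


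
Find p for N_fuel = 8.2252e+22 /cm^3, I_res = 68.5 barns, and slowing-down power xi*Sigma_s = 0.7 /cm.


p = exp(-N * I * 1e-24 / (xi*Sigma_s))
p = exp(-8.2252e+22 * 68.5 * 1e-24 / 0.7)
p = 3.1944e-04

3.1944e-04


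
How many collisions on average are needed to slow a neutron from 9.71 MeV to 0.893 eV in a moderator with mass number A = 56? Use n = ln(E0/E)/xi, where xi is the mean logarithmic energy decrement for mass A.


xi = 1 + (A-1)^2/(2A)*ln((A-1)/(A+1)) = 0.03529286 (for A = 56)
n = ln(E0/E) / xi
n = ln(9.71e6 / 0.893) / 0.03529286
n = ln(1.087346e+07) / 0.03529286 = 459.07

459.07


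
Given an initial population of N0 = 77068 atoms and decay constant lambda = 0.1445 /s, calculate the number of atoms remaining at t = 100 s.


N = N0 * exp(-lambda * t)
N = 77068 * exp(-0.1445 * 100)
N = 0.040862

0.040862


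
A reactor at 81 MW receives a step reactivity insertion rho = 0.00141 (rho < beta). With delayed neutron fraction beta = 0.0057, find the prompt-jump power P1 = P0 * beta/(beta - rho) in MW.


P1/P0 = beta / (beta - rho)
P1/P0 = 0.0057 / (0.0057 - 0.00141) = 1.328671
P1 = 81 * 1.328671 = 107.62 MW

107.62


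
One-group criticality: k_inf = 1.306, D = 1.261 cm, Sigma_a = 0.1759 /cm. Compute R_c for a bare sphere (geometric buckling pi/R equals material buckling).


L^2 = D / Sigma_a = 1.261 / 0.1759 = 7.168846 cm^2
B_m^2 = (k_inf - 1) / L^2 = (1.306 - 1) / 7.168846 = 0.04268469 /cm^2
For a bare sphere: B_g = pi/R, so R_c = pi / sqrt(B_m^2)
R_c = pi / sqrt(0.04268469) = 15.206 cm

15.206


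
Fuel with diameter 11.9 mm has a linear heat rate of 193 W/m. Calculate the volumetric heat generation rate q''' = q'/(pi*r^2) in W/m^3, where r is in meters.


r = D / 2 / 1000 = 11.9 / 2 / 1000 = 0.00595 m
q''' = q' / (pi * r^2)
q''' = 193 / (pi * 0.00595^2)
q''' = 1.7353e+06 W/m^3

1.7353e+06


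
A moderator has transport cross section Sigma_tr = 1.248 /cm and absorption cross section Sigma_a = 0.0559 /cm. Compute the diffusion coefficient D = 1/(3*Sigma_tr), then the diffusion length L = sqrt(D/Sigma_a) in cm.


D = 1 / (3 * Sigma_tr) = 1 / (3 * 1.248) = 0.2670940 cm
L = sqrt(D / Sigma_a)
L = sqrt(0.2670940 / 0.0559)
L = 2.1859 cm

2.1859


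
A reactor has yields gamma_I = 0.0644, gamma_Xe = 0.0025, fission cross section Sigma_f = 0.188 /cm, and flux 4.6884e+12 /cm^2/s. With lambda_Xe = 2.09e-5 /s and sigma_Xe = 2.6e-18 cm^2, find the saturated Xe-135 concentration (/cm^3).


Xe_eq = (gamma_I + gamma_Xe) * Sigma_f * phi / (lambda_Xe + sigma_Xe * phi)
Numerator = (0.0644 + 0.0025) * 0.188 * 4.6884e+12 = 5.896694e+10
Denominator = 2.09e-5 + 2.6e-18 * 4.6884e+12 = 3.308984e-05
Xe_eq = 5.896694e+10 / 3.308984e-05 = 1.7820e+15 /cm^3

1.7820e+15


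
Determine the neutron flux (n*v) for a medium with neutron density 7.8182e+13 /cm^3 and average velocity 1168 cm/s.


phi = n * v
phi = 7.8182e+13 * 1168
phi = 9.1317e+16 /cm^2/s

9.1317e+16


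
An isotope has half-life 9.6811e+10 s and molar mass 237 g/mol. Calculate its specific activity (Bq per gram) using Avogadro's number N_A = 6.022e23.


lambda = ln(2) / t_half = ln(2) / 9.6811e+10 = 7.159798e-12 /s
SA = lambda * N_A / M
SA = 7.159798e-12 * 6.022e23 / 237
SA = 1.8193e+10 Bq/g

1.8193e+10


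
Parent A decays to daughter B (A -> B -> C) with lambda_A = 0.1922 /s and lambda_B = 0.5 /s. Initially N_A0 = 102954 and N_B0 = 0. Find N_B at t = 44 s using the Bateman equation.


N_B(t) = lambda_A * N_A0 / (lambda_B - lambda_A) * [exp(-lambda_A*t) - exp(-lambda_B*t)]
exp(-0.1922*44) = 2.124508e-04; exp(-0.5*44) = 2.789468e-10
N_B = 0.1922 * 102954 / (0.5 - 0.1922) * (2.124508e-04 - 2.789468e-10)
N_B = 13.658

13.658


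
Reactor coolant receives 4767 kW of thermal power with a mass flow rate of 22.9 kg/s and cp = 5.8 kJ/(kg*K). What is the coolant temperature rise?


dT = Q / (m_dot * cp)
dT = 4767 / (22.9 * 5.8)
dT = 35.891 C

35.891


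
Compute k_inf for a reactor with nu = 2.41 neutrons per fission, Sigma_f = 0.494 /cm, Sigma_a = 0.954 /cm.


k_inf = nu * Sigma_f / Sigma_a
k_inf = 2.41 * 0.494 / 0.954
k_inf = 1.2479

1.2479


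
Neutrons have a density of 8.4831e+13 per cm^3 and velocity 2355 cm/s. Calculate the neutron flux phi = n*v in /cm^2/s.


phi = n * v
phi = 8.4831e+13 * 2355
phi = 1.9978e+17 /cm^2/s

1.9978e+17


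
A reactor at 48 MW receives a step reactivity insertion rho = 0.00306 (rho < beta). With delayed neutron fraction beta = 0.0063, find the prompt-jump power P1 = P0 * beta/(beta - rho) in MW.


P1/P0 = beta / (beta - rho)
P1/P0 = 0.0063 / (0.0063 - 0.00306) = 1.944444
P1 = 48 * 1.944444 = 93.333 MW

93.333


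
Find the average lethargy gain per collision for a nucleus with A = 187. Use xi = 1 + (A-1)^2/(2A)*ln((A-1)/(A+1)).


xi = 1 + (A-1)^2/(2A) * ln((A-1)/(A+1))
xi = 1 + (187-1)^2/(2*187) * ln((187-1)/(187 +1))
xi = 0.010657

0.010657


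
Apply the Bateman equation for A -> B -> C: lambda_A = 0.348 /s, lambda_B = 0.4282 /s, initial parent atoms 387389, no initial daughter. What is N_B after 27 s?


N_B(t) = lambda_A * N_A0 / (lambda_B - lambda_A) * [exp(-lambda_A*t) - exp(-lambda_B*t)]
exp(-0.348*27) = 8.305562e-05; exp(-0.4282*27) = 9.526816e-06
N_B = 0.348 * 387389 / (0.4282 - 0.348) * (8.305562e-05 - 9.526816e-06)
N_B = 123.60

123.60


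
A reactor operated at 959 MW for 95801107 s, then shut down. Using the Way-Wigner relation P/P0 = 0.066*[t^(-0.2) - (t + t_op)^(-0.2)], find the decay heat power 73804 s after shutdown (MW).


P/P0 = 0.066 * [t^(-0.2) - (t + t_op)^(-0.2)]
P/P0 = 0.066 * [73804^(-0.2) - (73804 + 95801107)^(-0.2)]
P/P0 = 0.066 * [0.1062635 - 0.02533139] = 0.005341519
P = 959 * 0.005341519 = 5.1225 MW

5.1225


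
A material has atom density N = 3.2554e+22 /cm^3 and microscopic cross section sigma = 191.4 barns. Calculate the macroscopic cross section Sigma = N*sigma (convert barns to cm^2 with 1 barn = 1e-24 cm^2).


Sigma = N * sigma_barns * 1e-24
Sigma = 3.2554e+22 * 191.4 * 1e-24
Sigma = 6.2308 /cm

6.2308


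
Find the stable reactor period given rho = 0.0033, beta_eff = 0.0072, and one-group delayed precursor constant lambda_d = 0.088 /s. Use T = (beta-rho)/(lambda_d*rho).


T = (beta - rho) / (lambda_d * rho)
T = (0.0072 - 0.0033) / (0.088 * 0.0033)
T = 13.430 s

13.430


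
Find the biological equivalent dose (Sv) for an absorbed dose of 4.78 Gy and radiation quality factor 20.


H = D * Q
H = 4.78 * 20
H = 95.600 Sv

95.600


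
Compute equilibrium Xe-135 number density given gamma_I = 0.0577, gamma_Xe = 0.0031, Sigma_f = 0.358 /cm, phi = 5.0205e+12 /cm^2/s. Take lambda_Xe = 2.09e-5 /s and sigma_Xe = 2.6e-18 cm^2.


Xe_eq = (gamma_I + gamma_Xe) * Sigma_f * phi / (lambda_Xe + sigma_Xe * phi)
Numerator = (0.0577 + 0.0031) * 0.358 * 5.0205e+12 = 1.092782e+11
Denominator = 2.09e-5 + 2.6e-18 * 5.0205e+12 = 3.395330e-05
Xe_eq = 1.092782e+11 / 3.395330e-05 = 3.2185e+15 /cm^3

3.2185e+15


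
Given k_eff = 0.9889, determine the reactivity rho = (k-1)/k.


rho = (k_eff - 1) / k_eff
rho = (0.9889 - 1) / 0.9889
rho = -0.011225

-0.011225


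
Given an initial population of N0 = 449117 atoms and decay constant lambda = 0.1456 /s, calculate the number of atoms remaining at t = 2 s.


N = N0 * exp(-lambda * t)
N = 449117 * exp(-0.1456 * 2)
N = 335655

335655


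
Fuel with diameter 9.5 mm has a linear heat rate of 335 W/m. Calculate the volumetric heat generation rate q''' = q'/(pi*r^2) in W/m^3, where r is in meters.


r = D / 2 / 1000 = 9.5 / 2 / 1000 = 0.00475 m
q''' = q' / (pi * r^2)
q''' = 335 / (pi * 0.00475^2)
q''' = 4.7262e+06 W/m^3

4.7262e+06


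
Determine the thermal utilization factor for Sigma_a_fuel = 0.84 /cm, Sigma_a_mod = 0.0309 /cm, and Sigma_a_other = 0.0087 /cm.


f = Sigma_a_fuel / (Sigma_a_fuel + Sigma_a_mod + Sigma_a_other)
f = 0.84 / (0.84 + 0.0309 + 0.0087)
f = 0.95498

0.95498


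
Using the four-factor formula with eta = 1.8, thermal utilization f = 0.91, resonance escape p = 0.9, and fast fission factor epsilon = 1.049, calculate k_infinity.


k_inf = eta * f * p * epsilon
k_inf = 1.8 * 0.91 * 0.9 * 1.049
k_inf = 1.5464

1.5464


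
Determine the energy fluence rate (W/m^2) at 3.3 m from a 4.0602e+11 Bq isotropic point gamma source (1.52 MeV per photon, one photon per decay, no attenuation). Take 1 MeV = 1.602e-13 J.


psi = A * E * 1.602e-13 / (4*pi*r^2)
psi = 4.0602e+11 * 1.52 * 1.602e-13 / (4*pi*3.3^2)
psi = 7.2246e-04 W/m^2

7.2246e-04


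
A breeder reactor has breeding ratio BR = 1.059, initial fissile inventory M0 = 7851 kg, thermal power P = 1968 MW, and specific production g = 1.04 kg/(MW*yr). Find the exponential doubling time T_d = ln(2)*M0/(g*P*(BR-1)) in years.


Breeding gain G = BR - 1 = 1.059 - 1 = 0.059
Fissile production rate = g * P * G = 1.04 * 1968 * 0.059 = 120.75648 kg/yr
T_d = ln(2) * M0 / (g * P * G)
T_d = ln(2) * 7851 / 120.75648 = 45.065 yr

45.065


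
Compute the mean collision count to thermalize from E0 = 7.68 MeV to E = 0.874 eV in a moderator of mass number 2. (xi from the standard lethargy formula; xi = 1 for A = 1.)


xi = 1 + (A-1)^2/(2A)*ln((A-1)/(A+1)) = 0.7253469 (for A = 2)
n = ln(E0/E) / xi
n = ln(7.68e6 / 0.874) / 0.7253469
n = ln(8.787185e+06) / 0.7253469 = 22.043

22.043


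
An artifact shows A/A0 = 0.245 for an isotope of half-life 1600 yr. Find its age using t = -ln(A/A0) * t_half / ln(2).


lambda = ln(2) / t_half = ln(2) / 1600 = 4.332170e-04 /yr
t = -ln(A/A0) / lambda
t = -ln(0.245) / 4.332170e-04
t = 3246.6 yr

3246.6


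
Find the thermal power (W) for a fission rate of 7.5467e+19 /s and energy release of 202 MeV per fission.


P = fission_rate * E_MeV * 1.602e-13
P = 7.5467e+19 * 202 * 1.602e-13
P = 2.4421e+09 W

2.4421e+09


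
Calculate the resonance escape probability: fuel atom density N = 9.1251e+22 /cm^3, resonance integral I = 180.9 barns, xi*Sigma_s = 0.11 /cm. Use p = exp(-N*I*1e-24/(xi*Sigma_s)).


p = exp(-N * I * 1e-24 / (xi*Sigma_s))
p = exp(-9.1251e+22 * 180.9 * 1e-24 / 0.11)
p = 6.7140e-66

6.7140e-66


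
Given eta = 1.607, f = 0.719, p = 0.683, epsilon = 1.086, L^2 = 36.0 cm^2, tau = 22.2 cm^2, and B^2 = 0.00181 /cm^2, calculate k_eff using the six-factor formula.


k_inf = eta*f*p*eps = 1.607*0.719*0.683*1.086 = 0.8570286
P_TNL = 1/(1 + L^2*B^2) = 1/(1 + 36.0*0.00181) = 0.9388261
P_FNL = exp(-B^2*tau) = exp(-0.00181*22.2) = 0.9606146
k_eff = k_inf * P_TNL * P_FNL = 0.8570286 * 0.9388261 * 0.9606146
k_eff = 0.77291

0.77291


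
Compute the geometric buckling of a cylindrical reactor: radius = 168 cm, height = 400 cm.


B^2 = (2.405/R)^2 + (pi/H)^2
B^2 = (2.405/168)^2 + (pi/400)^2
B^2 = 2.6662e-04 /cm^2

2.6662e-04


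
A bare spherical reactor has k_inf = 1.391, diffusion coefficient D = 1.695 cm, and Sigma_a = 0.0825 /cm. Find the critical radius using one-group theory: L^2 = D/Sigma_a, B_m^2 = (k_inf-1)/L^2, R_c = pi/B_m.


L^2 = D / Sigma_a = 1.695 / 0.0825 = 20.54545 cm^2
B_m^2 = (k_inf - 1) / L^2 = (1.391 - 1) / 20.54545 = 0.01903098 /cm^2
For a bare sphere: B_g = pi/R, so R_c = pi / sqrt(B_m^2)
R_c = pi / sqrt(0.01903098) = 22.773 cm

22.773


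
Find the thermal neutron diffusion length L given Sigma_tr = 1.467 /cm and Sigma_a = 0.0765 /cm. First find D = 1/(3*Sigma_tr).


D = 1 / (3 * Sigma_tr) = 1 / (3 * 1.467) = 0.2272211 cm
L = sqrt(D / Sigma_a)
L = sqrt(0.2272211 / 0.0765)
L = 1.7234 cm

1.7234


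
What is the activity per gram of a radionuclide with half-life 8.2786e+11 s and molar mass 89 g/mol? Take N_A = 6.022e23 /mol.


lambda = ln(2) / t_half = ln(2) / 8.2786e+11 = 8.372758e-13 /s
SA = lambda * N_A / M
SA = 8.372758e-13 * 6.022e23 / 89
SA = 5.6653e+09 Bq/g

5.6653e+09


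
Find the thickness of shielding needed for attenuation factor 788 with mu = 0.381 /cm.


x = ln(factor) / mu
x = ln(788) / 0.381
x = 17.505 cm

17.505


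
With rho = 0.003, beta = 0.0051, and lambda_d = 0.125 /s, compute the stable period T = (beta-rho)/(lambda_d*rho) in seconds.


T = (beta - rho) / (lambda_d * rho)
T = (0.0051 - 0.003) / (0.125 * 0.003)
T = 5.6000 s

5.6000


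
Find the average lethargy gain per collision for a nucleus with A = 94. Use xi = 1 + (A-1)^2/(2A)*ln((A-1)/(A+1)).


xi = 1 + (A-1)^2/(2A) * ln((A-1)/(A+1))
xi = 1 + (94-1)^2/(2*94) * ln((94-1)/(94 +1))
xi = 0.021126

0.021126


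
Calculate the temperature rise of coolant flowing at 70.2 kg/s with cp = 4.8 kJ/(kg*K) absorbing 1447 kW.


dT = Q / (m_dot * cp)
dT = 1447 / (70.2 * 4.8)
dT = 4.2943 C

4.2943


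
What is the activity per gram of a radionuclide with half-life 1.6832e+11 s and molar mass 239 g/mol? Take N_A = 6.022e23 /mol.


lambda = ln(2) / t_half = ln(2) / 1.6832e+11 = 4.118032e-12 /s
SA = lambda * N_A / M
SA = 4.118032e-12 * 6.022e23 / 239
SA = 1.0376e+10 Bq/g

1.0376e+10


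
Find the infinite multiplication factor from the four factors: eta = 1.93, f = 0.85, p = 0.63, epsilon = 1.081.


k_inf = eta * f * p * epsilon
k_inf = 1.93 * 0.85 * 0.63 * 1.081
k_inf = 1.1172

1.1172


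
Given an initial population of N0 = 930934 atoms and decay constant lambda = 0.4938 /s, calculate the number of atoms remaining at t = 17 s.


N = N0 * exp(-lambda * t)
N = 930934 * exp(-0.4938 * 17)
N = 210.47

210.47


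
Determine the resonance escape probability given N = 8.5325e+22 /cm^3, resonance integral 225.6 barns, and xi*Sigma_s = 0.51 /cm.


p = exp(-N * I * 1e-24 / (xi*Sigma_s))
p = exp(-8.5325e+22 * 225.6 * 1e-24 / 0.51)
p = 4.0559e-17

4.0559e-17


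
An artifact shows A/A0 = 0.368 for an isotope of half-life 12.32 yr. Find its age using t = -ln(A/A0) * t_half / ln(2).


lambda = ln(2) / t_half = ln(2) / 12.32 = 0.05626195 /yr
t = -ln(A/A0) / lambda
t = -ln(0.368) / 0.05626195
t = 17.768 yr

17.768


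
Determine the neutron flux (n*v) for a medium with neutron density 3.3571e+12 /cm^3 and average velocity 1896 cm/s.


phi = n * v
phi = 3.3571e+12 * 1896
phi = 6.3651e+15 /cm^2/s

6.3651e+15


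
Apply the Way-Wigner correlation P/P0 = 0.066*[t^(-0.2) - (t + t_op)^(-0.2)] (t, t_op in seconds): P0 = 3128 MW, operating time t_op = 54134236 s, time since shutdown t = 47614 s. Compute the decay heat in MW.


P/P0 = 0.066 * [t^(-0.2) - (t + t_op)^(-0.2)]
P/P0 = 0.066 * [47614^(-0.2) - (47614 + 54134236)^(-0.2)]
P/P0 = 0.066 * [0.1159987 - 0.02839417] = 0.005781899
P = 3128 * 0.005781899 = 18.086 MW

18.086


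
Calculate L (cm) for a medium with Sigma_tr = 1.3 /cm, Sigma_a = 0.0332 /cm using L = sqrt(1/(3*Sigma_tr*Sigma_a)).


D = 1 / (3 * Sigma_tr) = 1 / (3 * 1.3) = 0.2564103 cm
L = sqrt(D / Sigma_a)
L = sqrt(0.2564103 / 0.0332)
L = 2.7791 cm

2.7791


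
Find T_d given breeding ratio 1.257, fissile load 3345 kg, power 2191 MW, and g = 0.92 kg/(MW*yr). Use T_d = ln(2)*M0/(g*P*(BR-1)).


Breeding gain G = BR - 1 = 1.257 - 1 = 0.257
Fissile production rate = g * P * G = 0.92 * 2191 * 0.257 = 518.04004 kg/yr
T_d = ln(2) * M0 / (g * P * G)
T_d = ln(2) * 3345 / 518.04004 = 4.4757 yr

4.4757


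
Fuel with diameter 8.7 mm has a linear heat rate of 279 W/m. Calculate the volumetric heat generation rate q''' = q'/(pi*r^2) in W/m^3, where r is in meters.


r = D / 2 / 1000 = 8.7 / 2 / 1000 = 0.00435 m
q''' = q' / (pi * r^2)
q''' = 279 / (pi * 0.00435^2)
q''' = 4.6933e+06 W/m^3

4.6933e+06


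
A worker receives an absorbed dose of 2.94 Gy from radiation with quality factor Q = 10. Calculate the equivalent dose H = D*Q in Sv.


H = D * Q
H = 2.94 * 10
H = 29.400 Sv

29.400


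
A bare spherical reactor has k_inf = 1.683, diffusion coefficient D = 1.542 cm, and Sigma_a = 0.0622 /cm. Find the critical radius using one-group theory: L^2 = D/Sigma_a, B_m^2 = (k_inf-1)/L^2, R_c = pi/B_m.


L^2 = D / Sigma_a = 1.542 / 0.0622 = 24.79100 cm^2
B_m^2 = (k_inf - 1) / L^2 = (1.683 - 1) / 24.79100 = 0.02755032 /cm^2
For a bare sphere: B_g = pi/R, so R_c = pi / sqrt(B_m^2)
R_c = pi / sqrt(0.02755032) = 18.927 cm

18.927


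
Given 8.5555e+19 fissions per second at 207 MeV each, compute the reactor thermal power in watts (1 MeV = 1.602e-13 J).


P = fission_rate * E_MeV * 1.602e-13
P = 8.5555e+19 * 207 * 1.602e-13
P = 2.8371e+09 W

2.8371e+09


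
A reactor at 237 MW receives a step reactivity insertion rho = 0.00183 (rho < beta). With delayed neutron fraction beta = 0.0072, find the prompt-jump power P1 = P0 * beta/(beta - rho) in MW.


P1/P0 = beta / (beta - rho)
P1/P0 = 0.0072 / (0.0072 - 0.00183) = 1.340782
P1 = 237 * 1.340782 = 317.77 MW

317.77


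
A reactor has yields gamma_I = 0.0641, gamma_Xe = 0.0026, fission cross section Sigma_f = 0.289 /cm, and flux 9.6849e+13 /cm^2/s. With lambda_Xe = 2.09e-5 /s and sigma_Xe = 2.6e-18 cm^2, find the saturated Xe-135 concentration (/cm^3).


Xe_eq = (gamma_I + gamma_Xe) * Sigma_f * phi / (lambda_Xe + sigma_Xe * phi)
Numerator = (0.0641 + 0.0026) * 0.289 * 9.6849e+13 = 1.866890e+12
Denominator = 2.09e-5 + 2.6e-18 * 9.6849e+13 = 2.727074e-04
Xe_eq = 1.866890e+12 / 2.727074e-04 = 6.8458e+15 /cm^3

6.8458e+15


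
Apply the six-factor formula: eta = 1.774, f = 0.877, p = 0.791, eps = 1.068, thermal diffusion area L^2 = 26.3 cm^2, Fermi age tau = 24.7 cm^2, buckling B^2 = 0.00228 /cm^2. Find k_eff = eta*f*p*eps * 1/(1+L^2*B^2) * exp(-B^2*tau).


k_inf = eta*f*p*eps = 1.774*0.877*0.791*1.068 = 1.314319
P_TNL = 1/(1 + L^2*B^2) = 1/(1 + 26.3*0.00228) = 0.9434283
P_FNL = exp(-B^2*tau) = exp(-0.00228*24.7) = 0.9452404
k_eff = k_inf * P_TNL * P_FNL = 1.314319 * 0.9434283 * 0.9452404
k_eff = 1.1721

1.1721


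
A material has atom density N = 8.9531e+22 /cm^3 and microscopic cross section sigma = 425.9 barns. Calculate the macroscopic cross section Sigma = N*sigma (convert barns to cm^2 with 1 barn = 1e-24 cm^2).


Sigma = N * sigma_barns * 1e-24
Sigma = 8.9531e+22 * 425.9 * 1e-24
Sigma = 38.131 /cm

38.131


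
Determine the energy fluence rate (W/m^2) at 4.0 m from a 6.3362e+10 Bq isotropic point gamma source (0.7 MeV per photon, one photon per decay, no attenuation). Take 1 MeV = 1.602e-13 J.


psi = A * E * 1.602e-13 / (4*pi*r^2)
psi = 6.3362e+10 * 0.7 * 1.602e-13 / (4*pi*4.0^2)
psi = 3.5339e-05 W/m^2

3.5339e-05


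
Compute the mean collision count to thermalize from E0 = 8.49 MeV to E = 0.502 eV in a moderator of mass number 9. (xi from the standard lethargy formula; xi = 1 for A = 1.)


xi = 1 + (A-1)^2/(2A)*ln((A-1)/(A+1)) = 0.2066007 (for A = 9)
n = ln(E0/E) / xi
n = ln(8.49e6 / 0.502) / 0.2066007
n = ln(1.691235e+07) / 0.2066007 = 80.559

80.559


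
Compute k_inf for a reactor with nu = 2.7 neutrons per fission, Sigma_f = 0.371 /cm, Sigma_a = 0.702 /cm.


k_inf = nu * Sigma_f / Sigma_a
k_inf = 2.7 * 0.371 / 0.702
k_inf = 1.4269

1.4269


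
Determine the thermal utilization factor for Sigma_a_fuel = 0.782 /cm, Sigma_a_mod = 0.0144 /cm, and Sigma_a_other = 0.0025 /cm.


f = Sigma_a_fuel / (Sigma_a_fuel + Sigma_a_mod + Sigma_a_other)
f = 0.782 / (0.782 + 0.0144 + 0.0025)
f = 0.97885

0.97885


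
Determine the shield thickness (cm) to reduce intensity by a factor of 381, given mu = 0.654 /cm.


x = ln(factor) / mu
x = ln(381) / 0.654
x = 9.0868 cm

9.0868


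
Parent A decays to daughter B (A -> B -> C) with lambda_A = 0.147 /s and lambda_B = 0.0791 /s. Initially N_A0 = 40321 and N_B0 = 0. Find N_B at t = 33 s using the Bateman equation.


N_B(t) = lambda_A * N_A0 / (lambda_B - lambda_A) * [exp(-lambda_A*t) - exp(-lambda_B*t)]
exp(-0.147*33) = 0.007820553; exp(-0.0791*33) = 0.07351249
N_B = 0.147 * 40321 / (0.0791 - 0.147) * (0.007820553 - 0.07351249)
N_B = 5734.4

5734.4


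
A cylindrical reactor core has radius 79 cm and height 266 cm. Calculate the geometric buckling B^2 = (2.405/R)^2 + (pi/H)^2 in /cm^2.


B^2 = (2.405/R)^2 + (pi/H)^2
B^2 = (2.405/79)^2 + (pi/266)^2
B^2 = 0.0010663 /cm^2

0.0010663


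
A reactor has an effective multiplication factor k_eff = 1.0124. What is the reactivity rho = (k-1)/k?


rho = (k_eff - 1) / k_eff
rho = (1.0124 - 1) / 1.0124
rho = 0.012248

0.012248


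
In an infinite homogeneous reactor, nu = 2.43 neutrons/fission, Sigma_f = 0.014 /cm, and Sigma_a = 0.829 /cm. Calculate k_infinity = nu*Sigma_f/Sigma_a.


k_inf = nu * Sigma_f / Sigma_a
k_inf = 2.43 * 0.014 / 0.829
k_inf = 0.041037

0.041037


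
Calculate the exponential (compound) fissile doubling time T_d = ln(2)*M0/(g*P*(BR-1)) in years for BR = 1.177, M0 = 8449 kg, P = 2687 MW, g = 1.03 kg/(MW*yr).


Breeding gain G = BR - 1 = 1.177 - 1 = 0.177
Fissile production rate = g * P * G = 1.03 * 2687 * 0.177 = 489.86697 kg/yr
T_d = ln(2) * M0 / (g * P * G)
T_d = ln(2) * 8449 / 489.86697 = 11.955 yr

11.955


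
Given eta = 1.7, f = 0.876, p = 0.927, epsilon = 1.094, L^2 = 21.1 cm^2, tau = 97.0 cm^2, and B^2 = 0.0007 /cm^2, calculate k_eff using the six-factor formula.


k_inf = eta*f*p*eps = 1.7*0.876*0.927*1.094 = 1.510254
P_TNL = 1/(1 + L^2*B^2) = 1/(1 + 21.1*0.0007) = 0.9854450
P_FNL = exp(-B^2*tau) = exp(-0.0007*97.0) = 0.9343539
k_eff = k_inf * P_TNL * P_FNL = 1.510254 * 0.9854450 * 0.9343539
k_eff = 1.3906

1.3906


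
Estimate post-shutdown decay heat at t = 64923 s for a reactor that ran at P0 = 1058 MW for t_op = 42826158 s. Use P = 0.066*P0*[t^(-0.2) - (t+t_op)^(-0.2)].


P/P0 = 0.066 * [t^(-0.2) - (t + t_op)^(-0.2)]
P/P0 = 0.066 * [64923^(-0.2) - (64923 + 42826158)^(-0.2)]
P/P0 = 0.066 * [0.1090235 - 0.02975271] = 0.005231872
P = 1058 * 0.005231872 = 5.5353 MW

5.5353


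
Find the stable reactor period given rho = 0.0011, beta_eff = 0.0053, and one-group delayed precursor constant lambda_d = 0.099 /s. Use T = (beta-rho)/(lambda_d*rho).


T = (beta - rho) / (lambda_d * rho)
T = (0.0053 - 0.0011) / (0.099 * 0.0011)
T = 38.567 s

38.567


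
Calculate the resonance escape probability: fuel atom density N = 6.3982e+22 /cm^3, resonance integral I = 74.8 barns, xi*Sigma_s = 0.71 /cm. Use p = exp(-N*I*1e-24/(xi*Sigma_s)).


p = exp(-N * I * 1e-24 / (xi*Sigma_s))
p = exp(-6.3982e+22 * 74.8 * 1e-24 / 0.71)
p = 0.0011819

0.0011819


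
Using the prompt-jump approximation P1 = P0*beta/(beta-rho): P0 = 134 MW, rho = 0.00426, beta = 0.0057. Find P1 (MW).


P1/P0 = beta / (beta - rho)
P1/P0 = 0.0057 / (0.0057 - 0.00426) = 3.958333
P1 = 134 * 3.958333 = 530.42 MW

530.42


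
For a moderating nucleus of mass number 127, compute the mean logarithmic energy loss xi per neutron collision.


xi = 1 + (A-1)^2/(2A) * ln((A-1)/(A+1))
xi = 1 + (127-1)^2/(2*127) * ln((127-1)/(127 +1))
xi = 0.015666

0.015666


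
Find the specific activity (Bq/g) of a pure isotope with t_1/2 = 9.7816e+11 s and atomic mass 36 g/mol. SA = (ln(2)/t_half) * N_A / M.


lambda = ln(2) / t_half = ln(2) / 9.7816e+11 = 7.086235e-13 /s
SA = lambda * N_A / M
SA = 7.086235e-13 * 6.022e23 / 36
SA = 1.1854e+10 Bq/g

1.1854e+10


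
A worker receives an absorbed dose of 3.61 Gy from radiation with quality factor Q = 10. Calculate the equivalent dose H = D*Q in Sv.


H = D * Q
H = 3.61 * 10
H = 36.100 Sv

36.100


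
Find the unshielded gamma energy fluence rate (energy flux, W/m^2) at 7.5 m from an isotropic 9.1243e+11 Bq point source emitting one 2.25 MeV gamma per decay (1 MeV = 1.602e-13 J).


psi = A * E * 1.602e-13 / (4*pi*r^2)
psi = 9.1243e+11 * 2.25 * 1.602e-13 / (4*pi*7.5^2)
psi = 4.6528e-04 W/m^2

4.6528e-04


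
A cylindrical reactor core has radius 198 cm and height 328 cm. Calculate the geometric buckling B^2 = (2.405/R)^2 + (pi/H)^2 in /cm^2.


B^2 = (2.405/R)^2 + (pi/H)^2
B^2 = (2.405/198)^2 + (pi/328)^2
B^2 = 2.3928e-04 /cm^2

2.3928e-04


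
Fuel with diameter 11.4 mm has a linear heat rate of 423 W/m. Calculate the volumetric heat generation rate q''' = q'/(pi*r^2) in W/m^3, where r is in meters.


r = D / 2 / 1000 = 11.4 / 2 / 1000 = 0.0057 m
q''' = q' / (pi * r^2)
q''' = 423 / (pi * 0.0057^2)
q''' = 4.1442e+06 W/m^3

4.1442e+06


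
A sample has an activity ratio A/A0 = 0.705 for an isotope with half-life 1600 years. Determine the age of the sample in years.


lambda = ln(2) / t_half = ln(2) / 1600 = 4.332170e-04 /yr
t = -ln(A/A0) / lambda
t = -ln(0.705) / 4.332170e-04
t = 806.89 yr

806.89


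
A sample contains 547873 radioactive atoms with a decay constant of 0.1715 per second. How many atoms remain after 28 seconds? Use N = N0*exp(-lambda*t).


N = N0 * exp(-lambda * t)
N = 547873 * exp(-0.1715 * 28)
N = 4499.8

4499.8


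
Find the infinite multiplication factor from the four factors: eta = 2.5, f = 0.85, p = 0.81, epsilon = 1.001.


k_inf = eta * f * p * epsilon
k_inf = 2.5 * 0.85 * 0.81 * 1.001
k_inf = 1.7230

1.7230


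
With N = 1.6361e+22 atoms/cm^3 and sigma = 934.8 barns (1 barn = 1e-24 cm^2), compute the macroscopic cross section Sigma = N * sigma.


Sigma = N * sigma_barns * 1e-24
Sigma = 1.6361e+22 * 934.8 * 1e-24
Sigma = 15.294 /cm

15.294


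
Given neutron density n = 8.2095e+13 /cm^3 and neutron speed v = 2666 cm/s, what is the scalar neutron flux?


phi = n * v
phi = 8.2095e+13 * 2666
phi = 2.1887e+17 /cm^2/s

2.1887e+17


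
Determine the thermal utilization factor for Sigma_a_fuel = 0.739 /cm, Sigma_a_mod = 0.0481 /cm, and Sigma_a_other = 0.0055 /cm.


f = Sigma_a_fuel / (Sigma_a_fuel + Sigma_a_mod + Sigma_a_other)
f = 0.739 / (0.739 + 0.0481 + 0.0055)
f = 0.93237

0.93237


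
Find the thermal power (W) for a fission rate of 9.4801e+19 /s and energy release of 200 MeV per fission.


P = fission_rate * E_MeV * 1.602e-13
P = 9.4801e+19 * 200 * 1.602e-13
P = 3.0374e+09 W

3.0374e+09


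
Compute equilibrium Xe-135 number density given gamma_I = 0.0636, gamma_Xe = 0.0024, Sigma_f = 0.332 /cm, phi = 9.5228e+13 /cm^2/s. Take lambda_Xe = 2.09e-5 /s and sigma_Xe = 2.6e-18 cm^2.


Xe_eq = (gamma_I + gamma_Xe) * Sigma_f * phi / (lambda_Xe + sigma_Xe * phi)
Numerator = (0.0636 + 0.0024) * 0.332 * 9.5228e+13 = 2.086636e+12
Denominator = 2.09e-5 + 2.6e-18 * 9.5228e+13 = 2.684928e-04
Xe_eq = 2.086636e+12 / 2.684928e-04 = 7.7717e+15 /cm^3

7.7717e+15


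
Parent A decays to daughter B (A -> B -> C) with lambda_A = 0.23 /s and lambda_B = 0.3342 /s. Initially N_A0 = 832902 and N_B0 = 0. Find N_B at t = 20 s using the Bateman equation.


N_B(t) = lambda_A * N_A0 / (lambda_B - lambda_A) * [exp(-lambda_A*t) - exp(-lambda_B*t)]
exp(-0.23*20) = 0.01005184; exp(-0.3342*20) = 0.001250765
N_B = 0.23 * 832902 / (0.3342 - 0.23) * (0.01005184 - 0.001250765)
N_B = 16180

16180


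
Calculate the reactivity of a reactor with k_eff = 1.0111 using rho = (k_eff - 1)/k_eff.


rho = (k_eff - 1) / k_eff
rho = (1.0111 - 1) / 1.0111
rho = 0.010978

0.010978


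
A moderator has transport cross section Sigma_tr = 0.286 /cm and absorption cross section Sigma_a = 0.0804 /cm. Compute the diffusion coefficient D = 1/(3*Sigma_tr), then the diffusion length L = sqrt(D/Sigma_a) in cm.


D = 1 / (3 * Sigma_tr) = 1 / (3 * 0.286) = 1.165501 cm
L = sqrt(D / Sigma_a)
L = sqrt(1.165501 / 0.0804)
L = 3.8074 cm

3.8074


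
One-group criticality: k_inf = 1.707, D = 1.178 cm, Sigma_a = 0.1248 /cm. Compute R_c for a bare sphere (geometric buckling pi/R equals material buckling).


L^2 = D / Sigma_a = 1.178 / 0.1248 = 9.439103 cm^2
B_m^2 = (k_inf - 1) / L^2 = (1.707 - 1) / 9.439103 = 0.07490118 /cm^2
For a bare sphere: B_g = pi/R, so R_c = pi / sqrt(B_m^2)
R_c = pi / sqrt(0.07490118) = 11.479 cm

11.479


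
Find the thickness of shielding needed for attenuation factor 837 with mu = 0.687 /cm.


x = ln(factor) / mu
x = ln(837) / 0.687
x = 9.7960 cm

9.7960


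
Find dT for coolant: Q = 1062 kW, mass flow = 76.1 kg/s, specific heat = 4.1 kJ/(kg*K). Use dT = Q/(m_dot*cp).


dT = Q / (m_dot * cp)
dT = 1062 / (76.1 * 4.1)
dT = 3.4037 C

3.4037


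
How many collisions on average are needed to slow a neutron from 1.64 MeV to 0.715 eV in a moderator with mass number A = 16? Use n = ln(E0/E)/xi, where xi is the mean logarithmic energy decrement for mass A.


xi = 1 + (A-1)^2/(2A)*ln((A-1)/(A+1)) = 0.1199467 (for A = 16)
n = ln(E0/E) / xi
n = ln(1.64e6 / 0.715) / 0.1199467
n = ln(2.293706e+06) / 0.1199467 = 122.10

122.10


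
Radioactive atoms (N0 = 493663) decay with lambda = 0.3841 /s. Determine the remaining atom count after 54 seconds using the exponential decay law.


N = N0 * exp(-lambda * t)
N = 493663 * exp(-0.3841 * 54)
N = 4.8479e-04

4.8479e-04


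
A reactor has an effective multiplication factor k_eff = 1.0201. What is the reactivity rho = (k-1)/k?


rho = (k_eff - 1) / k_eff
rho = (1.0201 - 1) / 1.0201
rho = 0.019704

0.019704


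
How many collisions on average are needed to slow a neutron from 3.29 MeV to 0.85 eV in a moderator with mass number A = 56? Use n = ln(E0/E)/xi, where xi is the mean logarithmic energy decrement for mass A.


xi = 1 + (A-1)^2/(2A)*ln((A-1)/(A+1)) = 0.03529286 (for A = 56)
n = ln(E0/E) / xi
n = ln(3.29e6 / 0.85) / 0.03529286
n = ln(3.870588e+06) / 0.03529286 = 429.80

429.80


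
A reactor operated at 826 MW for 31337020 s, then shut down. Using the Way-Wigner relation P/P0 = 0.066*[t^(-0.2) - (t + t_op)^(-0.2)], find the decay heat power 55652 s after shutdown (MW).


P/P0 = 0.066 * [t^(-0.2) - (t + t_op)^(-0.2)]
P/P0 = 0.066 * [55652^(-0.2) - (55652 + 31337020)^(-0.2)]
P/P0 = 0.066 * [0.1124356 - 0.03166900] = 0.005330596
P = 826 * 0.005330596 = 4.4031 MW

4.4031


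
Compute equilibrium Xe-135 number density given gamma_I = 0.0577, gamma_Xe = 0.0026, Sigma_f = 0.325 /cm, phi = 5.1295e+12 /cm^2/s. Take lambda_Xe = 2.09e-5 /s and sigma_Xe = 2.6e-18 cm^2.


Xe_eq = (gamma_I + gamma_Xe) * Sigma_f * phi / (lambda_Xe + sigma_Xe * phi)
Numerator = (0.0577 + 0.0026) * 0.325 * 5.1295e+12 = 1.005254e+11
Denominator = 2.09e-5 + 2.6e-18 * 5.1295e+12 = 3.423670e-05
Xe_eq = 1.005254e+11 / 3.423670e-05 = 2.9362e+15 /cm^3

2.9362e+15


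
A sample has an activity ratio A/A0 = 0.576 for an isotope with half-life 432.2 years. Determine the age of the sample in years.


lambda = ln(2) / t_half = ln(2) / 432.2 = 0.001603765 /yr
t = -ln(A/A0) / lambda
t = -ln(0.576) / 0.001603765
t = 343.97 yr

343.97


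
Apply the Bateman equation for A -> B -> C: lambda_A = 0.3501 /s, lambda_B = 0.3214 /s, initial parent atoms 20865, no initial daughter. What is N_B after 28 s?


N_B(t) = lambda_A * N_A0 / (lambda_B - lambda_A) * [exp(-lambda_A*t) - exp(-lambda_B*t)]
exp(-0.3501*28) = 5.529655e-05; exp(-0.3214*28) = 1.235086e-04
N_B = 0.3501 * 20865 / (0.3214 - 0.3501) * (5.529655e-05 - 1.235086e-04)
N_B = 17.362

17.362


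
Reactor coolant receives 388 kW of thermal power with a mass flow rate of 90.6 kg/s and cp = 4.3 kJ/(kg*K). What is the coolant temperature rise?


dT = Q / (m_dot * cp)
dT = 388 / (90.6 * 4.3)
dT = 0.99594 C

0.99594


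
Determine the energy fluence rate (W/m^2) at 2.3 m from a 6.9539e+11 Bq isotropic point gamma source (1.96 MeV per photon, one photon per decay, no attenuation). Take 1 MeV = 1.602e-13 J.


psi = A * E * 1.602e-13 / (4*pi*r^2)
psi = 6.9539e+11 * 1.96 * 1.602e-13 / (4*pi*2.3^2)
psi = 0.0032846 W/m^2

0.0032846


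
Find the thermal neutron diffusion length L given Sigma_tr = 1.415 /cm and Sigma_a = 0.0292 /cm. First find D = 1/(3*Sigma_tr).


D = 1 / (3 * Sigma_tr) = 1 / (3 * 1.415) = 0.2355713 cm
L = sqrt(D / Sigma_a)
L = sqrt(0.2355713 / 0.0292)
L = 2.8403 cm

2.8403


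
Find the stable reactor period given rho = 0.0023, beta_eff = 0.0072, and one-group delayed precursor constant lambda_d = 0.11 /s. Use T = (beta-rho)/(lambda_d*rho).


T = (beta - rho) / (lambda_d * rho)
T = (0.0072 - 0.0023) / (0.11 * 0.0023)
T = 19.368 s

19.368


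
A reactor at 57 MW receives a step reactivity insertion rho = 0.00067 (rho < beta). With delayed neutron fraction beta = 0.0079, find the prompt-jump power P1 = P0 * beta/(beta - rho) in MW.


P1/P0 = beta / (beta - rho)
P1/P0 = 0.0079 / (0.0079 - 0.00067) = 1.092669
P1 = 57 * 1.092669 = 62.282 MW

62.282


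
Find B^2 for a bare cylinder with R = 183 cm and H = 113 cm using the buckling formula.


B^2 = (2.405/R)^2 + (pi/H)^2
B^2 = (2.405/183)^2 + (pi/113)^2
B^2 = 9.4565e-04 /cm^2

9.4565e-04


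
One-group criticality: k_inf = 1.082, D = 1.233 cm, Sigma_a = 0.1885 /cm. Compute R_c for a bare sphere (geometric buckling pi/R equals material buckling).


L^2 = D / Sigma_a = 1.233 / 0.1885 = 6.541114 cm^2
B_m^2 = (k_inf - 1) / L^2 = (1.082 - 1) / 6.541114 = 0.01253609 /cm^2
For a bare sphere: B_g = pi/R, so R_c = pi / sqrt(B_m^2)
R_c = pi / sqrt(0.01253609) = 28.059 cm

28.059


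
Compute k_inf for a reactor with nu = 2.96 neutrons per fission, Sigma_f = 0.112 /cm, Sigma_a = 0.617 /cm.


k_inf = nu * Sigma_f / Sigma_a
k_inf = 2.96 * 0.112 / 0.617
k_inf = 0.53731

0.53731


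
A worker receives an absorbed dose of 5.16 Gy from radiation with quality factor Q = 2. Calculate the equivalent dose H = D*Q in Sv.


H = D * Q
H = 5.16 * 2
H = 10.320 Sv

10.320


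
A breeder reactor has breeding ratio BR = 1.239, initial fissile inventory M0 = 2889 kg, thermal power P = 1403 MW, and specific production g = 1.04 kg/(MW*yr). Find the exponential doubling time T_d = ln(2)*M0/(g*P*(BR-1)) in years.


Breeding gain G = BR - 1 = 1.239 - 1 = 0.239
Fissile production rate = g * P * G = 1.04 * 1403 * 0.239 = 348.72968 kg/yr
T_d = ln(2) * M0 / (g * P * G)
T_d = ln(2) * 2889 / 348.72968 = 5.7423 yr

5.7423


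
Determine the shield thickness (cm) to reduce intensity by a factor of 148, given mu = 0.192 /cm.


x = ln(factor) / mu
x = ln(148) / 0.192
x = 26.027 cm

26.027


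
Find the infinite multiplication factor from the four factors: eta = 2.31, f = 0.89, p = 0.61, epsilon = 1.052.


k_inf = eta * f * p * epsilon
k_inf = 2.31 * 0.89 * 0.61 * 1.052
k_inf = 1.3193

1.3193


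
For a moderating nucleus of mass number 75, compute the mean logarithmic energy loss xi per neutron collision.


xi = 1 + (A-1)^2/(2A) * ln((A-1)/(A+1))
xi = 1 + (75-1)^2/(2*75) * ln((75-1)/(75 +1))
xi = 0.026431

0.026431


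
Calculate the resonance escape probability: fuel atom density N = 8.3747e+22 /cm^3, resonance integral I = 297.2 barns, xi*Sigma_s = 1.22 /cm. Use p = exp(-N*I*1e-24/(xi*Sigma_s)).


p = exp(-N * I * 1e-24 / (xi*Sigma_s))
p = exp(-8.3747e+22 * 297.2 * 1e-24 / 1.22)
p = 1.3798e-09

1.3798e-09


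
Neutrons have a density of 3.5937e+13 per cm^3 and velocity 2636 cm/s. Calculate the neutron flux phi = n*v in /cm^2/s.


phi = n * v
phi = 3.5937e+13 * 2636
phi = 9.4730e+16 /cm^2/s

9.4730e+16


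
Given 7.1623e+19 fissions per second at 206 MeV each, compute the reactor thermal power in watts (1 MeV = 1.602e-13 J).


P = fission_rate * E_MeV * 1.602e-13
P = 7.1623e+19 * 206 * 1.602e-13
P = 2.3636e+09 W

2.3636e+09
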